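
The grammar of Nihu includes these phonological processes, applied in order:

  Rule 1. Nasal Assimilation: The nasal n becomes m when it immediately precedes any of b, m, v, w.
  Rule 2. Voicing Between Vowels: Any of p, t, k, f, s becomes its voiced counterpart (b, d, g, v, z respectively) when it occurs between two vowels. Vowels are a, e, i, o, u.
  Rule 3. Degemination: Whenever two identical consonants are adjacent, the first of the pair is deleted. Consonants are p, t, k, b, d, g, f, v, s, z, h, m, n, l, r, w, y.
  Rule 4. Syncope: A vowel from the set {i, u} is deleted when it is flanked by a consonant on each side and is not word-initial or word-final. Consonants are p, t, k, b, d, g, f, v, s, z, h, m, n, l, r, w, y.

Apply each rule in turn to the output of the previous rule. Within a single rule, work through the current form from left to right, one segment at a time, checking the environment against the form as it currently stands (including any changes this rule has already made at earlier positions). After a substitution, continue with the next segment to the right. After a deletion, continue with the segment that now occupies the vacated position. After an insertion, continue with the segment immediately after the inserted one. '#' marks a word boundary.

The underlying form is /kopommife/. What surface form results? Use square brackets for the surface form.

Rule 1 Nasal Assimilation: no change — [kopommife]
Rule 2 Voicing Between Vowels: [kopommife] → [kobommive]
Rule 3 Degemination: [kobommive] → [kobomive]
Rule 4 Syncope: [kobomive] → [kobomve]

[kobomve]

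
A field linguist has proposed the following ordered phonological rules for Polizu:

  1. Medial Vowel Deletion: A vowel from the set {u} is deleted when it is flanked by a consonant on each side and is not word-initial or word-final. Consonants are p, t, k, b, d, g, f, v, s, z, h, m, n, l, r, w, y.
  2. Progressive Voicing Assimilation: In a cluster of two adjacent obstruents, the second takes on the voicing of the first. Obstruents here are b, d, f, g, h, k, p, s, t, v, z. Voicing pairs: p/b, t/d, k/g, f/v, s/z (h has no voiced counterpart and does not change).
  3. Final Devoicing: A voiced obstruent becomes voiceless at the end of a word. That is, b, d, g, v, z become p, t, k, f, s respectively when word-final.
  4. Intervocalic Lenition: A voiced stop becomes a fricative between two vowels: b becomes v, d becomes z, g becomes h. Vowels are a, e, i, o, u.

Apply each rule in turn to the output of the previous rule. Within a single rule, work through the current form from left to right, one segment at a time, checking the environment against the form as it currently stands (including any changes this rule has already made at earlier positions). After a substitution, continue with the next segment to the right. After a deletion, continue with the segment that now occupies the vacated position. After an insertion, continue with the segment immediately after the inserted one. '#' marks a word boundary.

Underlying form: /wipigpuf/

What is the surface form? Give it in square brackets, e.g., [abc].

[wipigbf]

1 Medial Vowel Deletion: [wipigpuf] → [wipigpf]
2 Progressive Voicing Assimilation: [wipigpf] → [wipigbv]
3 Final Devoicing: [wipigbv] → [wipigbf]
4 Intervocalic Lenition: no change — [wipigbf]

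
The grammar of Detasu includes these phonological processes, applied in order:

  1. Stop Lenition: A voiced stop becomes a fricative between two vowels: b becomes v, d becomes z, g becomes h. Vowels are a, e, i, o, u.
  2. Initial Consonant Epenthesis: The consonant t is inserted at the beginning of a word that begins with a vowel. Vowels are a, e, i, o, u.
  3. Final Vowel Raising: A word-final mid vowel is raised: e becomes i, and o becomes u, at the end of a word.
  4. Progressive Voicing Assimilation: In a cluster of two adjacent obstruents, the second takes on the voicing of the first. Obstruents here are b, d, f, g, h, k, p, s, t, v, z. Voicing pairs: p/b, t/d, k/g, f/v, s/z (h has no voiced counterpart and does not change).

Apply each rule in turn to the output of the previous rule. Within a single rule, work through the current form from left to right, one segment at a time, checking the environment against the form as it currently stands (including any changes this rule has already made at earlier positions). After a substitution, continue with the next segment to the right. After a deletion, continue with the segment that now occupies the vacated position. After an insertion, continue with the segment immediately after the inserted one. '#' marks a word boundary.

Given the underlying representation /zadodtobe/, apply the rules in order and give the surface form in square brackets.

1 Stop Lenition: [zadodtobe] → [zazodtove]
2 Initial Consonant Epenthesis: no change — [zazodtove]
3 Final Vowel Raising: [zazodtove] → [zazodtovi]
4 Progressive Voicing Assimilation: [zazodtovi] → [zazoddovi]

[zazoddovi]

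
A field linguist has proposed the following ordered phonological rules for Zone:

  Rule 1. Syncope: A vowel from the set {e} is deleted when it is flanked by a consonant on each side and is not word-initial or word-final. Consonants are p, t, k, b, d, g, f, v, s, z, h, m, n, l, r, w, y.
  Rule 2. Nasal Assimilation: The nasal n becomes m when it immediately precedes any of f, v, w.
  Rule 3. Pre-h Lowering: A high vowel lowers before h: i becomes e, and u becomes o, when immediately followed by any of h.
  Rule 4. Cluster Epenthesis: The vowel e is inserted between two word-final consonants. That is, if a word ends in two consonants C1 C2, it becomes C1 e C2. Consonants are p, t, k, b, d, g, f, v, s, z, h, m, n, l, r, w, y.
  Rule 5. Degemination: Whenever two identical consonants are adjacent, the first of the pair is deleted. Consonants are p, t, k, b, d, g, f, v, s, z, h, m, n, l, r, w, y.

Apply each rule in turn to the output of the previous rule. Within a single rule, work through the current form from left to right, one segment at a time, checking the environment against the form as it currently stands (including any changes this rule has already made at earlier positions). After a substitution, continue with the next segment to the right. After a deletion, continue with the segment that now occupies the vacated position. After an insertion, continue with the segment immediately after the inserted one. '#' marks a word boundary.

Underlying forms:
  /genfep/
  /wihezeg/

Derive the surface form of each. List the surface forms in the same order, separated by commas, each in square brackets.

[gmfep], [wehzeg]

/genfep/:
  Rule 1 Syncope: [genfep] → [gnfp]
  Rule 2 Nasal Assimilation: [gnfp] → [gmfp]
  Rule 3 Pre-h Lowering: no change — [gmfp]
  Rule 4 Cluster Epenthesis: [gmfp] → [gmfep]
  Rule 5 Degemination: no change — [gmfep]
/wihezeg/:
  Rule 1 Syncope: [wihezeg] → [wihzg]
  Rule 2 Nasal Assimilation: no change — [wihzg]
  Rule 3 Pre-h Lowering: [wihzg] → [wehzg]
  Rule 4 Cluster Epenthesis: [wehzg] → [wehzeg]
  Rule 5 Degemination: no change — [wehzeg]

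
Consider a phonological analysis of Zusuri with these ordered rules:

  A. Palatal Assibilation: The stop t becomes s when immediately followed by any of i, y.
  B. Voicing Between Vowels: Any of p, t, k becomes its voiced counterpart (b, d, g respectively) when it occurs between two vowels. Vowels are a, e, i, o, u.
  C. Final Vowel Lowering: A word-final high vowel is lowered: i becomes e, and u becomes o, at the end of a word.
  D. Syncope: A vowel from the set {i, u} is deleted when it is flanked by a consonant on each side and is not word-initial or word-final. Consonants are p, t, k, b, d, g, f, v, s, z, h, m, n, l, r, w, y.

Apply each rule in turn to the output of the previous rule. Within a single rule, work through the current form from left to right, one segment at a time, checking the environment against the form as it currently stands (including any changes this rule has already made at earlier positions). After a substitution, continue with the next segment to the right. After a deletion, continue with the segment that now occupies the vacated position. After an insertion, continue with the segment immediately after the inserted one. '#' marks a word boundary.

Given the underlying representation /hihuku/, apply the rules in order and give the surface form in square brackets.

[hhgo]

A Palatal Assibilation: no change — [hihuku]
B Voicing Between Vowels: [hihuku] → [hihugu]
C Final Vowel Lowering: [hihugu] → [hihugo]
D Syncope: [hihugo] → [hhgo]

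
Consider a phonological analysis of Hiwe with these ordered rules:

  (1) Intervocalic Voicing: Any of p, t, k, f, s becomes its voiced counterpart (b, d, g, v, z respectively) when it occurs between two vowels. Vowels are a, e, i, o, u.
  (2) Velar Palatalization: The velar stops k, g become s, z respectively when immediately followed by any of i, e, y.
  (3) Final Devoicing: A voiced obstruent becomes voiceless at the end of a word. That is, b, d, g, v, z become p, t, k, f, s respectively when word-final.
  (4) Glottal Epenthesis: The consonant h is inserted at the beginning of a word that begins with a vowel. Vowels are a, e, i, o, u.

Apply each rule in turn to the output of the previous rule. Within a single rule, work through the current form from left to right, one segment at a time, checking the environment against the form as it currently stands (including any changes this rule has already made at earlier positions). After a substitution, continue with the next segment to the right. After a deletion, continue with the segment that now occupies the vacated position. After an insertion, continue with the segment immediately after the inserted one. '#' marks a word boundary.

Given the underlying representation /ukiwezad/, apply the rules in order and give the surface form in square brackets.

[huziwezat]

(1) Intervocalic Voicing: [ukiwezad] → [ugiwezad]
(2) Velar Palatalization: [ugiwezad] → [uziwezad]
(3) Final Devoicing: [uziwezad] → [uziwezat]
(4) Glottal Epenthesis: [uziwezat] → [huziwezat]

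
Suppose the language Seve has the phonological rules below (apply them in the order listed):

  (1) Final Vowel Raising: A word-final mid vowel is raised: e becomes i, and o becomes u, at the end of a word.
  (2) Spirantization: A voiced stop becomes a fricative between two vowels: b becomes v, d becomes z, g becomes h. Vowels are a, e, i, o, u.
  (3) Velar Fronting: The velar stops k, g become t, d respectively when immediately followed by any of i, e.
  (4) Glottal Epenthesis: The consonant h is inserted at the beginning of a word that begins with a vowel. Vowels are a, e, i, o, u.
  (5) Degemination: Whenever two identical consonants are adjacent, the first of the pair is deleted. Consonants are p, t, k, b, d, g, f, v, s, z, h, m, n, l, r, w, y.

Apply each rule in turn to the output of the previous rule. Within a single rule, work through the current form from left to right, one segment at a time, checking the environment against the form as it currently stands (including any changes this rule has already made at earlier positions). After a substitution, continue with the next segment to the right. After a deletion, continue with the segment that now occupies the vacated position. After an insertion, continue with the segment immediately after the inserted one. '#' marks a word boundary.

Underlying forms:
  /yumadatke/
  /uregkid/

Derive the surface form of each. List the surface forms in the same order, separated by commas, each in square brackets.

[yumazati], [huregtid]

/yumadatke/:
  (1) Final Vowel Raising: [yumadatke] → [yumadatki]
  (2) Spirantization: [yumadatki] → [yumazatki]
  (3) Velar Fronting: [yumazatki] → [yumazatti]
  (4) Glottal Epenthesis: no change — [yumazatti]
  (5) Degemination: [yumazatti] → [yumazati]
/uregkid/:
  (1) Final Vowel Raising: no change — [uregkid]
  (2) Spirantization: no change — [uregkid]
  (3) Velar Fronting: [uregkid] → [uregtid]
  (4) Glottal Epenthesis: [uregtid] → [huregtid]
  (5) Degemination: no change — [huregtid]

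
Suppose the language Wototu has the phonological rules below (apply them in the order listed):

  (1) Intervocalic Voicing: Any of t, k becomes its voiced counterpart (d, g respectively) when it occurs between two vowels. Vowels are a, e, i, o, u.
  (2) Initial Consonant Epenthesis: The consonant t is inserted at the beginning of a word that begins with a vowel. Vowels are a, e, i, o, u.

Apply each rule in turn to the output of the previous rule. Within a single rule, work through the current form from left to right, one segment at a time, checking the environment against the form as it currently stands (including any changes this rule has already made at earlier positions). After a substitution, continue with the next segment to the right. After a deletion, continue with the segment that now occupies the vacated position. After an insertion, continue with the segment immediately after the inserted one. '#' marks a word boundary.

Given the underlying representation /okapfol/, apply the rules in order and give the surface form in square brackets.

(1) Intervocalic Voicing: [okapfol] → [ogapfol]
(2) Initial Consonant Epenthesis: [ogapfol] → [togapfol]

[togapfol]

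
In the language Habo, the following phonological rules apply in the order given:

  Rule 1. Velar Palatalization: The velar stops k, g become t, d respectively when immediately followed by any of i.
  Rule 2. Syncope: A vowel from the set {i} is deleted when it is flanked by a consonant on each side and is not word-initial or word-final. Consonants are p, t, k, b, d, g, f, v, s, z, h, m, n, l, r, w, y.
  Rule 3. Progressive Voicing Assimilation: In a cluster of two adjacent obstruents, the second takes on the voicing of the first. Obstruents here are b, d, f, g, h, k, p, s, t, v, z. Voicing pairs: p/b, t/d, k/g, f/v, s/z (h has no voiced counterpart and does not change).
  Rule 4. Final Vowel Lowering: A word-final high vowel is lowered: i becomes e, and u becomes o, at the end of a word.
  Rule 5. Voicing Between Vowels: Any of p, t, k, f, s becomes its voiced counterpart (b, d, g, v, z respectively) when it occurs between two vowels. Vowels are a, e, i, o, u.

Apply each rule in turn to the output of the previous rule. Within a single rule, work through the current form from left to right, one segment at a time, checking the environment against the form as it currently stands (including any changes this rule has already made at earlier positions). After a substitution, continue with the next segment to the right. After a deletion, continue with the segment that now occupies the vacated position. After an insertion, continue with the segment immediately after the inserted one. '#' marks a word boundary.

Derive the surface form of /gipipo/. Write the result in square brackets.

[dbbo]

Rule 1 Velar Palatalization: [gipipo] → [dipipo]
Rule 2 Syncope: [dipipo] → [dppo]
Rule 3 Progressive Voicing Assimilation: [dppo] → [dbbo]
Rule 4 Final Vowel Lowering: no change — [dbbo]
Rule 5 Voicing Between Vowels: no change — [dbbo]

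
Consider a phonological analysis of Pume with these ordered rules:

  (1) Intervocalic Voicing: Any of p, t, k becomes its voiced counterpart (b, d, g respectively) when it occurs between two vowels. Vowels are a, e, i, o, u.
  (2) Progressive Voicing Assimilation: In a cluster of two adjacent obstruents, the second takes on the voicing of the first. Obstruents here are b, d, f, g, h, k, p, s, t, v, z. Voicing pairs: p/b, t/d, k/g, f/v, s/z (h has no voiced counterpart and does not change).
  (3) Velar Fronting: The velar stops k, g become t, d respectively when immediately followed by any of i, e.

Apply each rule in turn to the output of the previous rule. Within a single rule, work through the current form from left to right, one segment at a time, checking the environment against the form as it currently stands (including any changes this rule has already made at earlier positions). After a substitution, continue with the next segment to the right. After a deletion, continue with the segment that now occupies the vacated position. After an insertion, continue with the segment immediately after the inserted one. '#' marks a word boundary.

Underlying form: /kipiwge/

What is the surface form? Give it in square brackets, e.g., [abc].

[tibiwde]

(1) Intervocalic Voicing: [kipiwge] → [kibiwge]
(2) Progressive Voicing Assimilation: no change — [kibiwge]
(3) Velar Fronting: [kibiwge] → [tibiwde]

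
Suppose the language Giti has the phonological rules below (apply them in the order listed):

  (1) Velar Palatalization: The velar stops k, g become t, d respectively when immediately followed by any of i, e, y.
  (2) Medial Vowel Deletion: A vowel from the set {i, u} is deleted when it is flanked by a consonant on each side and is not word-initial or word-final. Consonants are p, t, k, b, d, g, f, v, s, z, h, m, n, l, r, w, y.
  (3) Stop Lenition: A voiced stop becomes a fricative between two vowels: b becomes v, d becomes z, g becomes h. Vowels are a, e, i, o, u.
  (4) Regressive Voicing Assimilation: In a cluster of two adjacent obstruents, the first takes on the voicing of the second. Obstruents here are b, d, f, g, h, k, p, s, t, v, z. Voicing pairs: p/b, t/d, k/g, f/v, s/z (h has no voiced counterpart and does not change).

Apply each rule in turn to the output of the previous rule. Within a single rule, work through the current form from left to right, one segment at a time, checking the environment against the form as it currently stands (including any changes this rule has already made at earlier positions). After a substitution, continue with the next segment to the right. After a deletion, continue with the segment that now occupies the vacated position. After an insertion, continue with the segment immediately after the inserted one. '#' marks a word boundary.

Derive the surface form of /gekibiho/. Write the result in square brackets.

(1) Velar Palatalization: [gekibiho] → [detibiho]
(2) Medial Vowel Deletion: [detibiho] → [detbho]
(3) Stop Lenition: no change — [detbho]
(4) Regressive Voicing Assimilation: [detbho] → [dedpho]

[dedpho]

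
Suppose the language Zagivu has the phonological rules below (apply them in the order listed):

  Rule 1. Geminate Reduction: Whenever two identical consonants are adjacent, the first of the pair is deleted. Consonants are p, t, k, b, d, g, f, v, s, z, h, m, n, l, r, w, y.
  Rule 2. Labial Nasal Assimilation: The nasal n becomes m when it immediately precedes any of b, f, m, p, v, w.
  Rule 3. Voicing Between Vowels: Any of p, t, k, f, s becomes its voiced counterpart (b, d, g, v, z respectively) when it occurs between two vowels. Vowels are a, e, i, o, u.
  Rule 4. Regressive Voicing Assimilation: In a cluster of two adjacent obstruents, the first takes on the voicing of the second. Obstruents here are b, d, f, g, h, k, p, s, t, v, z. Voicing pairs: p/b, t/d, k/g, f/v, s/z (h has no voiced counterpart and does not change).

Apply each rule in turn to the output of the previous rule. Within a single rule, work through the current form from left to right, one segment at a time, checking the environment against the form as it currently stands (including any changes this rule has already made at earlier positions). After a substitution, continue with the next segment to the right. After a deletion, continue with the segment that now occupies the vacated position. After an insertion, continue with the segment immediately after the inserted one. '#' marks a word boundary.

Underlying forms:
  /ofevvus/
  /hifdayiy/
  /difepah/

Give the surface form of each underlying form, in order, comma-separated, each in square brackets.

[ovevus], [hivdayiy], [divebah]

/ofevvus/:
  Rule 1 Geminate Reduction: [ofevvus] → [ofevus]
  Rule 2 Labial Nasal Assimilation: no change — [ofevus]
  Rule 3 Voicing Between Vowels: [ofevus] → [ovevus]
  Rule 4 Regressive Voicing Assimilation: no change — [ovevus]
/hifdayiy/:
  Rule 1 Geminate Reduction: no change — [hifdayiy]
  Rule 2 Labial Nasal Assimilation: no change — [hifdayiy]
  Rule 3 Voicing Between Vowels: no change — [hifdayiy]
  Rule 4 Regressive Voicing Assimilation: [hifdayiy] → [hivdayiy]
/difepah/:
  Rule 1 Geminate Reduction: no change — [difepah]
  Rule 2 Labial Nasal Assimilation: no change — [difepah]
  Rule 3 Voicing Between Vowels: [difepah] → [divebah]
  Rule 4 Regressive Voicing Assimilation: no change — [divebah]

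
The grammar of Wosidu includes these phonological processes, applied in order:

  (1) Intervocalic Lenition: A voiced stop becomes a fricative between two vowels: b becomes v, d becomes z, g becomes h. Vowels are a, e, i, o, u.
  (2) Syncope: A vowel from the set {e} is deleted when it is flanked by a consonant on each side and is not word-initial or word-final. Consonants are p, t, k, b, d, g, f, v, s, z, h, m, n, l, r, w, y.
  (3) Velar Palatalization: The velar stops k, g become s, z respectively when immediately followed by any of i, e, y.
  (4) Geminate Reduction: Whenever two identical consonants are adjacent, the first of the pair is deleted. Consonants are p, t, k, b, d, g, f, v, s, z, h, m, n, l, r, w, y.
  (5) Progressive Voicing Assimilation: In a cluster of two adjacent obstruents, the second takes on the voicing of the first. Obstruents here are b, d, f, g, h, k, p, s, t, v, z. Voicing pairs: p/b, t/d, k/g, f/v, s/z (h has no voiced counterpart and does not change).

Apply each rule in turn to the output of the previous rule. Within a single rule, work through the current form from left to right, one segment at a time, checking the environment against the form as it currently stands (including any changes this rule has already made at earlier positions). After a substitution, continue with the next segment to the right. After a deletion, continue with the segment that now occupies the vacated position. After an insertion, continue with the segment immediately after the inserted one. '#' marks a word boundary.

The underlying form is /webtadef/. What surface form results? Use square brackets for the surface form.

[wbdazv]

(1) Intervocalic Lenition: [webtadef] → [webtazef]
(2) Syncope: [webtazef] → [wbtazf]
(3) Velar Palatalization: no change — [wbtazf]
(4) Geminate Reduction: no change — [wbtazf]
(5) Progressive Voicing Assimilation: [wbtazf] → [wbdazv]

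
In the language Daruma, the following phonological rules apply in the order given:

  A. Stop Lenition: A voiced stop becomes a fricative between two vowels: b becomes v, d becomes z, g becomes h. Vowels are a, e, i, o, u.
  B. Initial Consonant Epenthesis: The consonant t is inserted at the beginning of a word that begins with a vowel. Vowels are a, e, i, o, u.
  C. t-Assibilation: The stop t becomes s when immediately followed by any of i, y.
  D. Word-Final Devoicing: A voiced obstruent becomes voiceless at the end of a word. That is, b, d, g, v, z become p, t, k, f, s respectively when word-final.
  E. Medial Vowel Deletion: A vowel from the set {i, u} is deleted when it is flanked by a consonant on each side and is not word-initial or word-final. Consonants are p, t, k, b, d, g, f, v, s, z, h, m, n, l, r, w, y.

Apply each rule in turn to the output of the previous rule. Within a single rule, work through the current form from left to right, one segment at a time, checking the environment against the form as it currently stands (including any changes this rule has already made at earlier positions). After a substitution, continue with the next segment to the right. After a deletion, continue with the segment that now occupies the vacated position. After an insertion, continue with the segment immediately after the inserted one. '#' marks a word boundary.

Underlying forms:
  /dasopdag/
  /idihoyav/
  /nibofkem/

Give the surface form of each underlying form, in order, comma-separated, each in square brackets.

/dasopdag/:
  A Stop Lenition: no change — [dasopdag]
  B Initial Consonant Epenthesis: no change — [dasopdag]
  C t-Assibilation: no change — [dasopdag]
  D Word-Final Devoicing: [dasopdag] → [dasopdak]
  E Medial Vowel Deletion: no change — [dasopdak]
/idihoyav/:
  A Stop Lenition: [idihoyav] → [izihoyav]
  B Initial Consonant Epenthesis: [izihoyav] → [tizihoyav]
  C t-Assibilation: [tizihoyav] → [sizihoyav]
  D Word-Final Devoicing: [sizihoyav] → [sizihoyaf]
  E Medial Vowel Deletion: [sizihoyaf] → [szhoyaf]
/nibofkem/:
  A Stop Lenition: [nibofkem] → [nivofkem]
  B Initial Consonant Epenthesis: no change — [nivofkem]
  C t-Assibilation: no change — [nivofkem]
  D Word-Final Devoicing: no change — [nivofkem]
  E Medial Vowel Deletion: [nivofkem] → [nvofkem]

[dasopdak], [szhoyaf], [nvofkem]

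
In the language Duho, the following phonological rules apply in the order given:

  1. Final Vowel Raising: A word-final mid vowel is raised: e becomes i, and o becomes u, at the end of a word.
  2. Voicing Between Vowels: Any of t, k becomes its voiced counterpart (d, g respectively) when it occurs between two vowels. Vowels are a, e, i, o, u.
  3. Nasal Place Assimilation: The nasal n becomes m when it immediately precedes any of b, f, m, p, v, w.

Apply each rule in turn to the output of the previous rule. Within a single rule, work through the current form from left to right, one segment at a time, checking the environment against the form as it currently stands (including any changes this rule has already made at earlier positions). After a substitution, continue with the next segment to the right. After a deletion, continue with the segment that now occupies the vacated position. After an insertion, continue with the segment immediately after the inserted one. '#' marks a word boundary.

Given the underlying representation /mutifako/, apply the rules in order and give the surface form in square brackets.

[mudifagu]

1 Final Vowel Raising: [mutifako] → [mutifaku]
2 Voicing Between Vowels: [mutifaku] → [mudifagu]
3 Nasal Place Assimilation: no change — [mudifagu]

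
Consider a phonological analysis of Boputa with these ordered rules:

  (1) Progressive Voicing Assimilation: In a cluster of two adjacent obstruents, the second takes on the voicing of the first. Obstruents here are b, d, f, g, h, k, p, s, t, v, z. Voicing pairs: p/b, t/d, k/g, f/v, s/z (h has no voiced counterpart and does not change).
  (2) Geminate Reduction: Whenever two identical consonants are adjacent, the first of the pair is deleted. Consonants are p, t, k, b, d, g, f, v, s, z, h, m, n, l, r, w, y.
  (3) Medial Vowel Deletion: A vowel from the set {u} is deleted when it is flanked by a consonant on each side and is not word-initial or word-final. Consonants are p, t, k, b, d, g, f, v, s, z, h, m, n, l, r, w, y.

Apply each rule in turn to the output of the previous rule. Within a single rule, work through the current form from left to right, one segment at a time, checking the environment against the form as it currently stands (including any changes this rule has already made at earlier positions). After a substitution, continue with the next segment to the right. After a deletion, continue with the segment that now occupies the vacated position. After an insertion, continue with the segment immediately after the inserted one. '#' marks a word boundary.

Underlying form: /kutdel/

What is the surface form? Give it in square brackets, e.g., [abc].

[ktel]

(1) Progressive Voicing Assimilation: [kutdel] → [kuttel]
(2) Geminate Reduction: [kuttel] → [kutel]
(3) Medial Vowel Deletion: [kutel] → [ktel]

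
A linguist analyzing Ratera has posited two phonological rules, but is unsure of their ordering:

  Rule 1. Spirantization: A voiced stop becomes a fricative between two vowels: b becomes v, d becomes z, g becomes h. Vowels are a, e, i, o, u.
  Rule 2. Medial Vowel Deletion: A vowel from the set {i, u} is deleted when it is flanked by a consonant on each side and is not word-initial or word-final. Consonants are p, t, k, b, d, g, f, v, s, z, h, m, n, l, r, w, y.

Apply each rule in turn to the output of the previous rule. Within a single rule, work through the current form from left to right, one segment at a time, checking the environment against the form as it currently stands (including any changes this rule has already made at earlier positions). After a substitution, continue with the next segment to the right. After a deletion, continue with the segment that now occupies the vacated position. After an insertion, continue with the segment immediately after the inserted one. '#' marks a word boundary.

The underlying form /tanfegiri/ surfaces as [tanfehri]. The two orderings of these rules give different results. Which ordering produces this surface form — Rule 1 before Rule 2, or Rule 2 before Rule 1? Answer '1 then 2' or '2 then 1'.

Order 1 then 2:
  1 Spirantization: [tanfegiri] → [tanfehiri]
  2 Medial Vowel Deletion: [tanfehiri] → [tanfehri]
  result: [tanfehri]
Order 2 then 1:
  2 Medial Vowel Deletion: [tanfegiri] → [tanfegri]
  1 Spirantization: no change — [tanfegri]
  result: [tanfegri]

1 then 2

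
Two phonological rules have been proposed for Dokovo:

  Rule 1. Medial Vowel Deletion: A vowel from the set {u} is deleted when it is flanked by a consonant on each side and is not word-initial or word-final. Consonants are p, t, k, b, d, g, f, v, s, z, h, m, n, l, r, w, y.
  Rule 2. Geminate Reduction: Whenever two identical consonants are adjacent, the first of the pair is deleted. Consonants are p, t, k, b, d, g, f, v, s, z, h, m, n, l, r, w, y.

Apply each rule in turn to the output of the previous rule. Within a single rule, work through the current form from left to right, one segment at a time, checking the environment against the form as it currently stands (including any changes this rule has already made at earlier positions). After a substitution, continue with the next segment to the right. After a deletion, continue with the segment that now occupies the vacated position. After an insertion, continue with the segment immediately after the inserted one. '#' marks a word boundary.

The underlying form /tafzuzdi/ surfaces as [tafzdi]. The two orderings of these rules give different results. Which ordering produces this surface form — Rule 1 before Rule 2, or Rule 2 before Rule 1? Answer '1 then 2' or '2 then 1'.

Order 1 then 2:
  1 Medial Vowel Deletion: [tafzuzdi] → [tafzzdi]
  2 Geminate Reduction: [tafzzdi] → [tafzdi]
  result: [tafzdi]
Order 2 then 1:
  2 Geminate Reduction: no change — [tafzuzdi]
  1 Medial Vowel Deletion: [tafzuzdi] → [tafzzdi]
  result: [tafzzdi]

1 then 2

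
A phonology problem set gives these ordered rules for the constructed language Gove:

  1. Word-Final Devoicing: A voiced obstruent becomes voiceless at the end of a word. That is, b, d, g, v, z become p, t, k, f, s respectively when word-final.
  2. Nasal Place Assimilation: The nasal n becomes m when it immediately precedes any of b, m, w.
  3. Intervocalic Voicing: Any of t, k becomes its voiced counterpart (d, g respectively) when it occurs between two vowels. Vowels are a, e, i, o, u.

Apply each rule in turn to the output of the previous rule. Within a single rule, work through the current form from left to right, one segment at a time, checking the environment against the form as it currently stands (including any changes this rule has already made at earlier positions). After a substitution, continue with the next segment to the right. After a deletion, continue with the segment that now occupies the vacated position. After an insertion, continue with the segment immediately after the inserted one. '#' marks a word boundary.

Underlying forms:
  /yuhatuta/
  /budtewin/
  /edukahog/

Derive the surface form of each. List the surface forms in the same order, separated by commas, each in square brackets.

/yuhatuta/:
  1 Word-Final Devoicing: no change — [yuhatuta]
  2 Nasal Place Assimilation: no change — [yuhatuta]
  3 Intervocalic Voicing: [yuhatuta] → [yuhaduda]
/budtewin/:
  1 Word-Final Devoicing: no change — [budtewin]
  2 Nasal Place Assimilation: no change — [budtewin]
  3 Intervocalic Voicing: no change — [budtewin]
/edukahog/:
  1 Word-Final Devoicing: [edukahog] → [edukahok]
  2 Nasal Place Assimilation: no change — [edukahok]
  3 Intervocalic Voicing: [edukahok] → [edugahok]

[yuhaduda], [budtewin], [edugahok]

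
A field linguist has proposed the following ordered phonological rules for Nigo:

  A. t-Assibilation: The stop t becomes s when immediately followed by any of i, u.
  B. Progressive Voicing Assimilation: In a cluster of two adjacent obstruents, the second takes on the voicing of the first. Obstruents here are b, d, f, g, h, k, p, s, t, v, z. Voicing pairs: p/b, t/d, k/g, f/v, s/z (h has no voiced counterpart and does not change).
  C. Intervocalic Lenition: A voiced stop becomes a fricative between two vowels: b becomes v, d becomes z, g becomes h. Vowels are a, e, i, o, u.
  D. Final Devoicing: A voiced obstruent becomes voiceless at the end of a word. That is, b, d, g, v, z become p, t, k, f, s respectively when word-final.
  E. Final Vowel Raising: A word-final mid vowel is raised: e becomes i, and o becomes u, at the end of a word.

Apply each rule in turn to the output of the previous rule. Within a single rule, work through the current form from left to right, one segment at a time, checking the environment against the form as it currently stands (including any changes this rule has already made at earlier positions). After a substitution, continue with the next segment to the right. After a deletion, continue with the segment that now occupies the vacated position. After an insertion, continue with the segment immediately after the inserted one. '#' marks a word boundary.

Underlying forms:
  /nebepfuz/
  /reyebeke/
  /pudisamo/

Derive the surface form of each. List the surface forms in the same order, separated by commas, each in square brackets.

[nevepfus], [reyeveki], [puzisamu]

/nebepfuz/:
  A t-Assibilation: no change — [nebepfuz]
  B Progressive Voicing Assimilation: no change — [nebepfuz]
  C Intervocalic Lenition: [nebepfuz] → [nevepfuz]
  D Final Devoicing: [nevepfuz] → [nevepfus]
  E Final Vowel Raising: no change — [nevepfus]
/reyebeke/:
  A t-Assibilation: no change — [reyebeke]
  B Progressive Voicing Assimilation: no change — [reyebeke]
  C Intervocalic Lenition: [reyebeke] → [reyeveke]
  D Final Devoicing: no change — [reyeveke]
  E Final Vowel Raising: [reyeveke] → [reyeveki]
/pudisamo/:
  A t-Assibilation: no change — [pudisamo]
  B Progressive Voicing Assimilation: no change — [pudisamo]
  C Intervocalic Lenition: [pudisamo] → [puzisamo]
  D Final Devoicing: no change — [puzisamo]
  E Final Vowel Raising: [puzisamo] → [puzisamu]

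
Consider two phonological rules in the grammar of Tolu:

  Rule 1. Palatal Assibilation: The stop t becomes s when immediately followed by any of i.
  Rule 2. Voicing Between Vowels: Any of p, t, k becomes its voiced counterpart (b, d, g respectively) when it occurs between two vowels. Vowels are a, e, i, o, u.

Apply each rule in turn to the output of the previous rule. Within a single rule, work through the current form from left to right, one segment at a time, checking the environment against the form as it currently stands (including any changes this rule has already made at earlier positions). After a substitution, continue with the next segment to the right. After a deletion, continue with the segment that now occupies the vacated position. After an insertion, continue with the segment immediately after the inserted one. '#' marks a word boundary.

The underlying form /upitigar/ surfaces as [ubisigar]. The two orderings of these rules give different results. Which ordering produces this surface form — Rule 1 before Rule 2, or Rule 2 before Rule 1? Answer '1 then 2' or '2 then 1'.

Order 1 then 2:
  1 Palatal Assibilation: [upitigar] → [upisigar]
  2 Voicing Between Vowels: [upisigar] → [ubisigar]
  result: [ubisigar]
Order 2 then 1:
  2 Voicing Between Vowels: [upitigar] → [ubidigar]
  1 Palatal Assibilation: no change — [ubidigar]
  result: [ubidigar]

1 then 2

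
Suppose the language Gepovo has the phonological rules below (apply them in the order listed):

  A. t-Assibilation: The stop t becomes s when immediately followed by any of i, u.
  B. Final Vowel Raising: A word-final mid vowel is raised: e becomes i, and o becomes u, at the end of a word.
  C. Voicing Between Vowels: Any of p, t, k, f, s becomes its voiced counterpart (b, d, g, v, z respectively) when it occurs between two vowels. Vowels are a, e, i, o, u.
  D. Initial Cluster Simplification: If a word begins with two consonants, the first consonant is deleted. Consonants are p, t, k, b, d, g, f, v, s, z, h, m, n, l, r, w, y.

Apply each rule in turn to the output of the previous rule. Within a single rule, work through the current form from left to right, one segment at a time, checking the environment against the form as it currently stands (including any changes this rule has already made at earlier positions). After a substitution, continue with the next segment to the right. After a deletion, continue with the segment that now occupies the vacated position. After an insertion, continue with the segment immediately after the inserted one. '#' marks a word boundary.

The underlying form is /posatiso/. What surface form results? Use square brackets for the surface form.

A t-Assibilation: [posatiso] → [posasiso]
B Final Vowel Raising: [posasiso] → [posasisu]
C Voicing Between Vowels: [posasisu] → [pozazizu]
D Initial Cluster Simplification: no change — [pozazizu]

[pozazizu]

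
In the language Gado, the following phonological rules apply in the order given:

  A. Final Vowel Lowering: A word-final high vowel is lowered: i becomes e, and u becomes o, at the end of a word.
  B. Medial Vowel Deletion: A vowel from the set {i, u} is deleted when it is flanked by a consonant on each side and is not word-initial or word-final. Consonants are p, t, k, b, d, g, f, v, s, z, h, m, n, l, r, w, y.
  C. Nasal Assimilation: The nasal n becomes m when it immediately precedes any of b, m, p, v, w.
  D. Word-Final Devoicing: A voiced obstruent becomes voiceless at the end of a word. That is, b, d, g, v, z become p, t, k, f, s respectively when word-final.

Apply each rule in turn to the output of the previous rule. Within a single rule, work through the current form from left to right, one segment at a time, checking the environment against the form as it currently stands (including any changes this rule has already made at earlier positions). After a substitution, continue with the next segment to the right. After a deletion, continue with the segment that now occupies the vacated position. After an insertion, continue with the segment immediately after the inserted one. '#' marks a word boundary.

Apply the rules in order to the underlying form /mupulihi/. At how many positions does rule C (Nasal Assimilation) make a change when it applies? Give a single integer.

0

A Final Vowel Lowering: [mupulihi] → [mupulihe]
B Medial Vowel Deletion: [mupulihe] → [mplhe]
C Nasal Assimilation: no change — [mplhe]
D Word-Final Devoicing: no change — [mplhe]
Rule C changed 0 position(s).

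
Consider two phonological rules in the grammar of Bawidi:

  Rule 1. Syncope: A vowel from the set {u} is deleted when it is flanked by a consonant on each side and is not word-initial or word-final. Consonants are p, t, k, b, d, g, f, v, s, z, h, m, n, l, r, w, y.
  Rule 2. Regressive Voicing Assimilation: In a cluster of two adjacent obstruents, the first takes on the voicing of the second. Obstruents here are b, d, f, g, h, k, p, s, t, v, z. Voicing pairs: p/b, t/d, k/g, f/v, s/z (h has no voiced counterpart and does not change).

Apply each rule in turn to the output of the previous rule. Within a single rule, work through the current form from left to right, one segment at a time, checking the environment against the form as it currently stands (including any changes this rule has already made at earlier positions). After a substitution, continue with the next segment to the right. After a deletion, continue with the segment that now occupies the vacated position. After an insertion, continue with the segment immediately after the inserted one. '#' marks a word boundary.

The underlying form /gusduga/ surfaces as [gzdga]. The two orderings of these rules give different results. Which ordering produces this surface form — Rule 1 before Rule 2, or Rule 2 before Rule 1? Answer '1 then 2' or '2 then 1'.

Order 1 then 2:
  1 Syncope: [gusduga] → [gsdga]
  2 Regressive Voicing Assimilation: [gsdga] → [kzdga]
  result: [kzdga]
Order 2 then 1:
  2 Regressive Voicing Assimilation: [gusduga] → [guzduga]
  1 Syncope: [guzduga] → [gzdga]
  result: [gzdga]

2 then 1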